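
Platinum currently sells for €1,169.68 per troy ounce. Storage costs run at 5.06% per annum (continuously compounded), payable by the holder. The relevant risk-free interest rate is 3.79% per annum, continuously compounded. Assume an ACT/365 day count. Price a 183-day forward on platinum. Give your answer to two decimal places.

Net carry = r + u − y = 0.0379 + 0.0506 − 0.0000 = 0.0885
F = S·e^((r+u−y)T) = 1169.68 · e^(0.0885 × 183/365) = 1169.68 · e^0.04437123
= 1169.68 × 1.04537036 = €1,222.75 per troy ounce

€1,222.75 per troy ounce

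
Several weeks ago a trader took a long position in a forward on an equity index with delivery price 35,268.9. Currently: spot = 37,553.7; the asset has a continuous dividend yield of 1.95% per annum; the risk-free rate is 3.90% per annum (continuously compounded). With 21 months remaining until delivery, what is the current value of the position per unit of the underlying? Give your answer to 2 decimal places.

3351.70

Current fair forward for the remaining 21 months: F = S·e^((r − q)·T), (r − q) = 0.0390 − 0.0195 = 0.0195
F = 37553.7 · e^(0.0195 × 21/12) = 37553.7 × 1.03471394 = 38857.3369
Value of long forward = (F − K)·e^(−rT) = (38857.3369 − 35268.9) · e^(−0.0390·21/12)
= 3588.4369 × 0.93402694 = 3351.70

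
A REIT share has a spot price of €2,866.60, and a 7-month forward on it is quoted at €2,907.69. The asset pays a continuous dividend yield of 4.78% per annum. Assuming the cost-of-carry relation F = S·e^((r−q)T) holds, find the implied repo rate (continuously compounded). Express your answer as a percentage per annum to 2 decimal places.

From F = S·e^((r−q)T): (r − q) = ln(F/S)/T
ln(2907.69/2866.60) = ln(1.014334) = 0.014232
(r − q) = 0.014232 / (7/12) = 0.024398
r = ln(F/S)/T + q = 0.024398 + 0.0478 = 0.072198
r = 7.22%

7.22%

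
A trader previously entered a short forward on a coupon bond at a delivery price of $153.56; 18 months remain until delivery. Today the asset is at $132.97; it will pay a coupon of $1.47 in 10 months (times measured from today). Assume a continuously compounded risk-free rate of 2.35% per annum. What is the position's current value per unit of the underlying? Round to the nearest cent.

PV(remaining coupons) I = 1.47·e^(−0.0235·10/12) = 1.4415
Current forward F = (S − I)·e^(rT) = (132.97 − 1.4415)·e^(0.0235·18/12) = 131.5285 × 1.035879 = 136.2476
Value (long) = (F − K)·e^(−rT) = (136.2476 − 153.56) × 0.965364 = -16.7128
Short position value = −(long value) = $16.71

$16.71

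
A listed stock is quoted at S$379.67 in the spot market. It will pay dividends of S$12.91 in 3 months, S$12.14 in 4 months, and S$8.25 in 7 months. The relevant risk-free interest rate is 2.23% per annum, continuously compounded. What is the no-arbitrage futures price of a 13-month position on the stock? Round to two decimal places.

PV(dividends) I = 12.91·e^(−0.0223·3/12) + 12.14·e^(−0.0223·4/12) + 8.25·e^(−0.0223·7/12)
I = 12.8382 + 12.0501 + 8.1434 = 33.0317
F = (S − I)·e^(rT) = (379.67 − 33.0317) · e^(0.0223·13/12)
= 346.6383 · e^0.024158 = 346.6383 × 1.024452 = S$355.11

S$355.11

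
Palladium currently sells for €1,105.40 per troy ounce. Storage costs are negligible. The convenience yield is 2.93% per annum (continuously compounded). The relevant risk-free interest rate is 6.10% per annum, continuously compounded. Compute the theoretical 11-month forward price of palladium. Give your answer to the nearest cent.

€1,137.99 per troy ounce

Net carry = r + u − y = 0.0610 + 0.0000 − 0.0293 = 0.0317
F = S·e^((r+u−y)T) = 1105.40 · e^(0.0317 × 11/12) = 1105.40 · e^0.02905833
= 1105.40 × 1.02948464 = €1,137.99 per troy ounce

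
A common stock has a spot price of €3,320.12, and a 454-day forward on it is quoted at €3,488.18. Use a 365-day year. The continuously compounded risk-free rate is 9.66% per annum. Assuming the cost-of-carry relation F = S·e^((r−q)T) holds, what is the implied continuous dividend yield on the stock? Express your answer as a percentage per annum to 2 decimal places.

From F = S·e^((r−q)T): (r − q) = ln(F/S)/T
ln(3488.18/3320.12) = ln(1.050619) = 0.049380
(r − q) = 0.049380 / (454/365) = 0.039700
q = r − ln(F/S)/T = 0.0966 − 0.039700 = 0.056900
q = 5.69%

5.69%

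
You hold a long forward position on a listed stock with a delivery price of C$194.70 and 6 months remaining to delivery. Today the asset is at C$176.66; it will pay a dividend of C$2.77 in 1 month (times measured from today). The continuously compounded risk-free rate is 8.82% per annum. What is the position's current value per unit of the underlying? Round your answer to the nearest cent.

PV(remaining dividends) I = 2.77·e^(−0.0882·1/12) = 2.7497
Current forward F = (S − I)·e^(rT) = (176.66 − 2.7497)·e^(0.0882·6/12) = 173.9103 × 1.045087 = 181.7514
Value (long) = (F − K)·e^(−rT) = (181.7514 − 194.70) × 0.956858 = -12.3900
Value = -C$12.39

-C$12.39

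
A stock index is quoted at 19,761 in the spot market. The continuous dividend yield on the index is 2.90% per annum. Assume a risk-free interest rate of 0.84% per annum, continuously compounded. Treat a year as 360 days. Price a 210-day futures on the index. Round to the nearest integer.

F = S·e^((r − q)T) = 19761 · e^((0.0084 − 0.0290) × 210/360)
= 19761 · e^-0.012017 = 19761 × 0.988055
F = 19,525

19,525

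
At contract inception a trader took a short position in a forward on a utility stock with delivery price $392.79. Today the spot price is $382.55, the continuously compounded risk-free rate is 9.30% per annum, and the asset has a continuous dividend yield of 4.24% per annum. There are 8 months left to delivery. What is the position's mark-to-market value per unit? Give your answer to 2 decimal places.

Current fair forward for the remaining 8 months: F = S·e^((r − q)·T), (r − q) = 0.0930 − 0.0424 = 0.0506
F = 382.55 · e^(0.0506 × 8/12) = 382.55 × 1.034309 = 395.6749
Value of long forward = (F − K)·e^(−rT) = (395.6749 − 392.79) · e^(−0.0930·8/12)
= 2.8849 × 0.939883 = 2.71
Short position value = −(long value) = -$2.71

-$2.71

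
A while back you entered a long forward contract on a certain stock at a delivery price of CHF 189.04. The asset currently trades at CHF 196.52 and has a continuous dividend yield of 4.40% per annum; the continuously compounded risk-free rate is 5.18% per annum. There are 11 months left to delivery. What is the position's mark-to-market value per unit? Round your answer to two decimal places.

Current fair forward for the remaining 11 months: F = S·e^((r − q)·T), (r − q) = 0.0518 − 0.0440 = 0.0078
F = 196.52 · e^(0.0078 × 11/12) = 196.52 × 1.007176 = 197.9302
Value of long forward = (F − K)·e^(−rT) = (197.9302 − 189.04) · e^(−0.0518·11/12)
= 8.8902 × 0.953626 = 8.48

CHF 8.48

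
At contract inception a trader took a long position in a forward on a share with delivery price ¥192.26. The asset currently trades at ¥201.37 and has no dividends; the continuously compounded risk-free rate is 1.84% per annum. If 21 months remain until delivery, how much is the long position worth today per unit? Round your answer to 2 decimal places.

Current fair forward for the remaining 21 months: F = S·e^(r·T), r = 0.0184
F = 201.37 · e^(0.0184 × 21/12) = 201.37 × 1.032724 = 207.9596
Value of long forward = (F − K)·e^(−rT) = (207.9596 − 192.26) · e^(−0.0184·21/12)
= 15.6996 × 0.968313 = 15.20

¥15.20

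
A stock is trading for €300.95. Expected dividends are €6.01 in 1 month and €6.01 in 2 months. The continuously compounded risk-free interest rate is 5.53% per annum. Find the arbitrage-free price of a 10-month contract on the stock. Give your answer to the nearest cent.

PV(dividends) I = 6.01·e^(−0.0553·1/12) + 6.01·e^(−0.0553·2/12)
I = 5.9824 + 5.9549 = 11.9373
F = (S − I)·e^(rT) = (300.95 − 11.9373) · e^(0.0553·10/12)
= 289.0127 · e^0.046083 = 289.0127 × 1.047161 = €302.64

€302.64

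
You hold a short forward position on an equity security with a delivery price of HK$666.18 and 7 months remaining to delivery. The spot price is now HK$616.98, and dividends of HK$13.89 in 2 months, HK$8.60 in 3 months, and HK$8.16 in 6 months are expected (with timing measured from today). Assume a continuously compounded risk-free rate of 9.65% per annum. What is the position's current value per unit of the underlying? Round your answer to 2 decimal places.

PV(remaining dividends) I = 13.89·e^(−0.0965·2/12) + 8.60·e^(−0.0965·3/12) + 8.16·e^(−0.0965·6/12) = 29.8390
Current forward F = (S − I)·e^(rT) = (616.98 − 29.8390)·e^(0.0965·7/12) = 587.1410 × 1.057906 = 621.1400
Value (long) = (F − K)·e^(−rT) = (621.1400 − 666.18) × 0.945263 = -42.5746
Short position value = −(long value) = HK$42.57

HK$42.57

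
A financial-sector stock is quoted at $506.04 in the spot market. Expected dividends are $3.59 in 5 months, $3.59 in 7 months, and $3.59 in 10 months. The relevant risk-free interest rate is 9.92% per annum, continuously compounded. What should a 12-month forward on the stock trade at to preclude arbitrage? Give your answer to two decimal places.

$547.62

PV(dividends) I = 3.59·e^(−0.0992·5/12) + 3.59·e^(−0.0992·7/12) + 3.59·e^(−0.0992·10/12)
I = 3.4446 + 3.3882 + 3.3052 = 10.1380
F = (S − I)·e^(rT) = (506.04 − 10.1380) · e^(0.0992·12/12)
= 495.9020 · e^0.099200 = 495.9020 × 1.104287 = $547.62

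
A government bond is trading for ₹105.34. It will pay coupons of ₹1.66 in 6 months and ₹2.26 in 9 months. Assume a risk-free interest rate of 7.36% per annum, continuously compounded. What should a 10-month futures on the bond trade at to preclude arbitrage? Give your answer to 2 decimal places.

PV(coupons) I = 1.66·e^(−0.0736·6/12) + 2.26·e^(−0.0736·9/12)
I = 1.6000 + 2.1386 = 3.7386
F = (S − I)·e^(rT) = (105.34 − 3.7386) · e^(0.0736·10/12)
= 101.6014 · e^0.061333 = 101.6014 × 1.063253 = ₹108.03

₹108.03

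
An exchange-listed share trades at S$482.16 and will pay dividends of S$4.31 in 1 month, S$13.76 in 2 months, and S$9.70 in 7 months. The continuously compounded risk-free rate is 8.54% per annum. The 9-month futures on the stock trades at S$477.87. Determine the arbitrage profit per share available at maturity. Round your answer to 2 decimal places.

PV(dividends) I = 4.31·e^(−0.0854·1/12) + 13.76·e^(−0.0854·2/12) + 9.70·e^(−0.0854·7/12) = 27.0736
Fair futures F* = (S − I)·e^(rT) = (482.16 − 27.0736)·e^0.064050 = 455.0864 × 1.066146 = 485.1885
Market S$477.87 < fair 485.1885: forward underpriced → reverse cash-and-carry (short the stock, invest proceeds at r, pay the dividends, go long the forward).
Profit at T = |F_mkt − F*| = |477.87 − 485.1885| = S$7.32 per share

S$7.32 per share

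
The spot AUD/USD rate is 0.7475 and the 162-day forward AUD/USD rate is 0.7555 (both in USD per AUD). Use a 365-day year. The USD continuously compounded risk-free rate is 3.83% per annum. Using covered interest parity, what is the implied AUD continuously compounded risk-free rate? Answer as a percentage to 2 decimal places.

1.43%

F = S·e^((r_USD − r_AUD)T) ⇒ r_AUD = r_USD − ln(F/S)/T
ln(0.7555/0.7475) = 0.010645; /(162/365) = 0.023984
r_AUD = 0.0383 − 0.023984 = 0.014316
r_AUD = 1.43%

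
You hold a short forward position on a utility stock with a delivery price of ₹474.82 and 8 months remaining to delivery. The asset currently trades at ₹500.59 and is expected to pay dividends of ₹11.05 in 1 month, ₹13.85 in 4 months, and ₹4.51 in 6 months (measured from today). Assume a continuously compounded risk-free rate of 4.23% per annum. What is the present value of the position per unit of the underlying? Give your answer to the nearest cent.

-₹9.89

PV(remaining dividends) I = 11.05·e^(−0.0423·1/12) + 13.85·e^(−0.0423·4/12) + 4.51·e^(−0.0423·6/12) = 29.0828
Current forward F = (S − I)·e^(rT) = (500.59 − 29.0828)·e^(0.0423·8/12) = 471.5072 × 1.028601 = 484.9928
Value (long) = (F − K)·e^(−rT) = (484.9928 − 474.82) × 0.972194 = 9.8899
Short position value = −(long value) = -₹9.89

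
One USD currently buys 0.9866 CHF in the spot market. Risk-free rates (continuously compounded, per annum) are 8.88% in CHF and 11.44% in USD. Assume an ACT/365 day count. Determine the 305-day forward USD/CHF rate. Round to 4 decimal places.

0.9657

F = S·e^((r_CHF − r_USD)T) = 0.9866 · e^((0.0888 − 0.1144) × 305/365)
= 0.9866 · e^-0.021392 = 0.9866 × 0.978835
F = 0.9657 CHF per USD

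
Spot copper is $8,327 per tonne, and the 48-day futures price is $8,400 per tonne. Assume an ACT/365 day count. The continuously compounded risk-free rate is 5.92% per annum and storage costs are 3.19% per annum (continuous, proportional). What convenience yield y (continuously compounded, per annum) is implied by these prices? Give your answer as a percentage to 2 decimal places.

F = S·e^((r+u−y)T) ⇒ (r+u−y) = ln(F/S)/T
ln(8400/8327) = 0.008728; /T ⇒ 0.066369
y = r + u − ln(F/S)/T = 0.0592 + 0.0319 − 0.066369 = 0.024731
y = 2.47%

2.47%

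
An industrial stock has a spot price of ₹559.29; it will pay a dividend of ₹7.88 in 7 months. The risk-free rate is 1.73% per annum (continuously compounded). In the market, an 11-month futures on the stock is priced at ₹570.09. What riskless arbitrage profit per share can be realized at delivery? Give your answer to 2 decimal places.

₹9.79 per share

PV(dividends) I = 7.88·e^(−0.0173·7/12) = 7.8009
Fair futures F* = (S − I)·e^(rT) = (559.29 − 7.8009)·e^0.015858 = 551.4891 × 1.015984 = 560.3041
Market ₹570.09 > fair 560.3041: forward overpriced → cash-and-carry (borrow at r, buy the stock and collect the dividends, short the forward).
Profit at T = |F_mkt − F*| = |570.09 − 560.3041| = ₹9.79 per share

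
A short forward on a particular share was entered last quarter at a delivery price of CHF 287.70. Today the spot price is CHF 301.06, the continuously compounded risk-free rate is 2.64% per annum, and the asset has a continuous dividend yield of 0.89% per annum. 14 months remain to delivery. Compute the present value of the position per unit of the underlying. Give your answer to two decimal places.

-CHF 18.98

Current fair forward for the remaining 14 months: F = S·e^((r − q)·T), (r − q) = 0.0264 − 0.0089 = 0.0175
F = 301.06 · e^(0.0175 × 14/12) = 301.06 × 1.020627 = 307.2700
Value of long forward = (F − K)·e^(−rT) = (307.2700 − 287.70) · e^(−0.0264·14/12)
= 19.5700 × 0.969669 = 18.98
Short position value = −(long value) = -CHF 18.98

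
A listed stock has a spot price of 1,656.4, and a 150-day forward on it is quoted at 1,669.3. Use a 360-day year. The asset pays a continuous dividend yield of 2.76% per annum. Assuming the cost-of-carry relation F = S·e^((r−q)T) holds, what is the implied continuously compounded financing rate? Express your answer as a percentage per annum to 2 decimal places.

4.62%

From F = S·e^((r−q)T): (r − q) = ln(F/S)/T
ln(1669.3/1656.4) = ln(1.007788) = 0.007758
(r − q) = 0.007758 / (150/360) = 0.018619
r = ln(F/S)/T + q = 0.018619 + 0.0276 = 0.046219
r = 4.62%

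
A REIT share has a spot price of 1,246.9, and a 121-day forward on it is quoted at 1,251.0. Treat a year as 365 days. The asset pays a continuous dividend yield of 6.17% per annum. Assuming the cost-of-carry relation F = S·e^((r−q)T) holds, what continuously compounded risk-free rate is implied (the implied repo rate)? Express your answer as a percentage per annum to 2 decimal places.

From F = S·e^((r−q)T): (r − q) = ln(F/S)/T
ln(1251.0/1246.9) = ln(1.003288) = 0.003283
(r − q) = 0.003283 / (121/365) = 0.009903
r = ln(F/S)/T + q = 0.009903 + 0.0617 = 0.071603
r = 7.16%

7.16%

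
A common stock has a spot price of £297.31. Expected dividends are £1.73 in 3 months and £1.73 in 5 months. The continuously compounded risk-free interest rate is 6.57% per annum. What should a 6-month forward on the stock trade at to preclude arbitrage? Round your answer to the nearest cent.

PV(dividends) I = 1.73·e^(−0.0657·3/12) + 1.73·e^(−0.0657·5/12)
I = 1.7018 + 1.6833 = 3.3851
F = (S − I)·e^(rT) = (297.31 − 3.3851) · e^(0.0657·6/12)
= 293.9249 · e^0.032850 = 293.9249 × 1.033396 = £303.74

£303.74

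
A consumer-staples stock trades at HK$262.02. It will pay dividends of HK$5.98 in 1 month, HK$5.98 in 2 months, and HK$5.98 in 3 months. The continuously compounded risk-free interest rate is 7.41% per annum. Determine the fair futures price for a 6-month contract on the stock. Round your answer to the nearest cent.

HK$253.52

PV(dividends) I = 5.98·e^(−0.0741·1/12) + 5.98·e^(−0.0741·2/12) + 5.98·e^(−0.0741·3/12)
I = 5.9432 + 5.9066 + 5.8702 = 17.7200
F = (S − I)·e^(rT) = (262.02 − 17.7200) · e^(0.0741·6/12)
= 244.3000 · e^0.037050 = 244.3000 × 1.037745 = HK$253.52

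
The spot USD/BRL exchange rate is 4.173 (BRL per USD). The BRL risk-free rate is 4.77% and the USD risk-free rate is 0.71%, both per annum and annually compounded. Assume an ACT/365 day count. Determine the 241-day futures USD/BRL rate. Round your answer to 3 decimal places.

4.283

By covered interest parity, F = S · (1+r_BRL)^T / (1+r_USD)^T
= 4.173 × 1.031245 / 1.004682 = 4.173 × 1.026439
F = 4.283 BRL per USD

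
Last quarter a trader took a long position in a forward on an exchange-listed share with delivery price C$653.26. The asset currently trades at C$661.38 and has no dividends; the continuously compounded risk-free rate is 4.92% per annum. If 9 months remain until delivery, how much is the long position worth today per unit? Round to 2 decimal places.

C$31.79

Current fair forward for the remaining 9 months: F = S·e^(r·T), r = 0.0492
F = 661.38 · e^(0.0492 × 9/12) = 661.38 × 1.037589 = 686.2406
Value of long forward = (F − K)·e^(−rT) = (686.2406 − 653.26) · e^(−0.0492·9/12)
= 32.9806 × 0.963773 = 31.79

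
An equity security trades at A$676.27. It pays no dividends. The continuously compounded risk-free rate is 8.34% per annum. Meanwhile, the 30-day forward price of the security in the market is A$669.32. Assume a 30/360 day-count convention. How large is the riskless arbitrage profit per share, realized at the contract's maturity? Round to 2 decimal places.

Fair forward: F* = S·e^(carry·T), with carry = r = 0.0834
F* = 676.27 · e^(0.0834 × 30/360) = 676.27 · e^0.006950 = 676.27 × 1.006974 = A$680.9863
Market A$669.32 < fair A$680.9863: forward underpriced → reverse cash-and-carry (short spot, go long the forward).
At maturity, profit = |F_mkt − F*| = |669.32 − 680.9863| = A$11.67 per share

A$11.67 per share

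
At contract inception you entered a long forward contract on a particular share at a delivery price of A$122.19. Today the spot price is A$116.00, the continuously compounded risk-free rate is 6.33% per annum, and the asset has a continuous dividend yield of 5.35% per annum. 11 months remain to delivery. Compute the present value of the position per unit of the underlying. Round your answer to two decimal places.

Current fair forward for the remaining 11 months: F = S·e^((r − q)·T), (r − q) = 0.0633 − 0.0535 = 0.0098
F = 116.00 · e^(0.0098 × 11/12) = 116.00 × 1.009024 = 117.0468
Value of long forward = (F − K)·e^(−rT) = (117.0468 − 122.19) · e^(−0.0633·11/12)
= -5.1432 × 0.943626 = -4.85

-A$4.85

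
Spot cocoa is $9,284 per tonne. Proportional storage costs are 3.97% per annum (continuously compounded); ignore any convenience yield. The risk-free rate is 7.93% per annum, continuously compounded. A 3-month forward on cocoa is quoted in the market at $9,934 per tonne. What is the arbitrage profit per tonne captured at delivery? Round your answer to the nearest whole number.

$370 per tonne

Fair forward: F* = S·e^(carry·T), with carry = (r + u) = 0.0793 + 0.0397 = 0.1190
F* = 9284 · e^(0.1190 × 3/12) = 9284 · e^0.029750 = 9284 × 1.030197 = $9564.3489
Market $9934 > fair $9564.3489: forward overpriced → cash-and-carry (buy spot, short the forward).
At maturity, profit = |F_mkt − F*| = |9934 − 9564.3489| = $370 per tonne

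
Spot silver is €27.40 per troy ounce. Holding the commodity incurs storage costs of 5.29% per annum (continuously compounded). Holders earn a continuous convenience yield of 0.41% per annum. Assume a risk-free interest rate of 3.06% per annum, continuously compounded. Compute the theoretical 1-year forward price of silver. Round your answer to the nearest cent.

Net carry = r + u − y = 0.0306 + 0.0529 − 0.0041 = 0.0794
F = S·e^((r+u−y)T) = 27.40 · e^(0.0794 × 1) = 27.40 · e^0.079400
= 27.40 × 1.082637 = €29.66 per troy ounce

€29.66 per troy ounce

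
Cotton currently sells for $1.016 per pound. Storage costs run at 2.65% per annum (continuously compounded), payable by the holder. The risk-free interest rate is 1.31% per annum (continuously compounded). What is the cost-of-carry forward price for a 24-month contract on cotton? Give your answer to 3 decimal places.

$1.100 per pound

Net carry = r + u − y = 0.0131 + 0.0265 − 0.0000 = 0.0396
F = S·e^((r+u−y)T) = 1.016 · e^(0.0396 × 24/12) = 1.016 · e^0.079200
= 1.016 × 1.082421 = $1.100 per pound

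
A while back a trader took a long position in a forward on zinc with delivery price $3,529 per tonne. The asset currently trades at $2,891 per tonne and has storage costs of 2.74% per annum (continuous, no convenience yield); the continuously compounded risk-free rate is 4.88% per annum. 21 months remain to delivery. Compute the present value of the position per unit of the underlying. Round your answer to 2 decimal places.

-$207.13 per tonne

Current fair forward for the remaining 21 months: F = S·e^((r + u)·T), (r + u) = 0.0488 + 0.0274 = 0.0762
F = 2891 · e^(0.0762 × 21/12) = 2891 × 1.14264986 = 3303.4007
Value of long forward = (F − K)·e^(−rT) = (3303.4007 − 3529) · e^(−0.0488·21/12)
= -225.5993 × 0.91814495 = -207.13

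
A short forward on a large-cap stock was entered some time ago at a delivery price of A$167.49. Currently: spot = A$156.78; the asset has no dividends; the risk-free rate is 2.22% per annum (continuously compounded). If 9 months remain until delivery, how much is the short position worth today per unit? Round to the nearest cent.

Current fair forward for the remaining 9 months: F = S·e^(r·T), r = 0.0222
F = 156.78 · e^(0.0222 × 9/12) = 156.78 × 1.016789 = 159.4122
Value of long forward = (F − K)·e^(−rT) = (159.4122 − 167.49) · e^(−0.0222·9/12)
= -8.0778 × 0.983488 = -7.94
Short position value = −(long value) = A$7.94

A$7.94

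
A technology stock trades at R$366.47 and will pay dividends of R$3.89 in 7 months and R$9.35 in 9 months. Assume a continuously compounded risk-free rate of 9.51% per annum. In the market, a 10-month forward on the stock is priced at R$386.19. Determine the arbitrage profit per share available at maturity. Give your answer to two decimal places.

R$2.90 per share

PV(dividends) I = 3.89·e^(−0.0951·7/12) + 9.35·e^(−0.0951·9/12) = 12.3864
Fair forward F* = (S − I)·e^(rT) = (366.47 − 12.3864)·e^0.079250 = 354.0836 × 1.082475 = 383.2866
Market R$386.19 > fair 383.2866: forward overpriced → cash-and-carry (borrow at r, buy the stock and collect the dividends, short the forward).
Profit at T = |F_mkt − F*| = |386.19 − 383.2866| = R$2.90 per share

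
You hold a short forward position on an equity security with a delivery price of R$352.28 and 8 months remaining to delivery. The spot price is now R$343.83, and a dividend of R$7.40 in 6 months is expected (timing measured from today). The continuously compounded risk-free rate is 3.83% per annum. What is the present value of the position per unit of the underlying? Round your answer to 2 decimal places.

PV(remaining dividends) I = 7.40·e^(−0.0383·6/12) = 7.2596
Current forward F = (S − I)·e^(rT) = (343.83 − 7.2596)·e^(0.0383·8/12) = 336.5704 × 1.025862 = 345.2748
Value (long) = (F − K)·e^(−rT) = (345.2748 − 352.28) × 0.974790 = -6.8286
Short position value = −(long value) = R$6.83

R$6.83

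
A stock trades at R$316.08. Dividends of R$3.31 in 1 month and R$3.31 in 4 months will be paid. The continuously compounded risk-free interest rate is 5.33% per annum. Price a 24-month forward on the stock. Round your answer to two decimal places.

PV(dividends) I = 3.31·e^(−0.0533·1/12) + 3.31·e^(−0.0533·4/12)
I = 3.2953 + 3.2517 = 6.5470
F = (S − I)·e^(rT) = (316.08 − 6.5470) · e^(0.0533·24/12)
= 309.5330 · e^0.106600 = 309.5330 × 1.112489 = R$344.35

R$344.35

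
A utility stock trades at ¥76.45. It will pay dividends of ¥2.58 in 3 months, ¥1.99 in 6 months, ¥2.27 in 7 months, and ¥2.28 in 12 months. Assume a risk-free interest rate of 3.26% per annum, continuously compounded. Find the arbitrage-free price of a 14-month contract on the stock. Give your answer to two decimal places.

¥70.12

PV(dividends) I = 2.58·e^(−0.0326·3/12) + 1.99·e^(−0.0326·6/12) + 2.27·e^(−0.0326·7/12) + 2.28·e^(−0.0326·12/12)
I = 2.5591 + 1.9578 + 2.2272 + 2.2069 = 8.9510
F = (S − I)·e^(rT) = (76.45 − 8.9510) · e^(0.0326·14/12)
= 67.4990 · e^0.038033 = 67.4990 × 1.038766 = ¥70.12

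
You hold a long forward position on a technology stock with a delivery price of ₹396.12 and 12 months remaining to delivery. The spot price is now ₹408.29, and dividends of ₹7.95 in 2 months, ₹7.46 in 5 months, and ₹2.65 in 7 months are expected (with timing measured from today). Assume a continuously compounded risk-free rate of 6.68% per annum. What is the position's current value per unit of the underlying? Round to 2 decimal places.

PV(remaining dividends) I = 7.95·e^(−0.0668·2/12) + 7.46·e^(−0.0668·5/12) + 2.65·e^(−0.0668·7/12) = 17.6659
Current forward F = (S − I)·e^(rT) = (408.29 − 17.6659)·e^(0.0668·12/12) = 390.6241 × 1.069082 = 417.6092
Value (long) = (F − K)·e^(−rT) = (417.6092 − 396.12) × 0.935382 = 20.1006
Value = ₹20.10

₹20.10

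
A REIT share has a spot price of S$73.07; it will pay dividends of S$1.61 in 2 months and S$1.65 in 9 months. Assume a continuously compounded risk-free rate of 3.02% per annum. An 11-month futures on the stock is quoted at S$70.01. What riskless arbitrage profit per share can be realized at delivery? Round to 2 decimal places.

S$1.81 per share

PV(dividends) I = 1.61·e^(−0.0302·2/12) + 1.65·e^(−0.0302·9/12) = 3.2150
Fair futures F* = (S − I)·e^(rT) = (73.07 − 3.2150)·e^0.027683 = 69.8550 × 1.028070 = 71.8158
Market S$70.01 < fair 71.8158: forward underpriced → reverse cash-and-carry (short the stock, invest proceeds at r, pay the dividends, go long the forward).
Profit at T = |F_mkt − F*| = |70.01 − 71.8158| = S$1.81 per share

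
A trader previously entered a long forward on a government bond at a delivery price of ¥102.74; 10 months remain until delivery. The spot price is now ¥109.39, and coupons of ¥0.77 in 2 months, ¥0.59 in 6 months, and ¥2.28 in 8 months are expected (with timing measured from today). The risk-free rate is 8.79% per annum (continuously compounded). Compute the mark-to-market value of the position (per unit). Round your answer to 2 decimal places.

¥10.43

PV(remaining coupons) I = 0.77·e^(−0.0879·2/12) + 0.59·e^(−0.0879·6/12) + 2.28·e^(−0.0879·8/12) = 3.4737
Current forward F = (S − I)·e^(rT) = (109.39 − 3.4737)·e^(0.0879·10/12) = 105.9163 × 1.076000 = 113.9659
Value (long) = (F − K)·e^(−rT) = (113.9659 − 102.74) × 0.929368 = 10.4330
Value = ¥10.43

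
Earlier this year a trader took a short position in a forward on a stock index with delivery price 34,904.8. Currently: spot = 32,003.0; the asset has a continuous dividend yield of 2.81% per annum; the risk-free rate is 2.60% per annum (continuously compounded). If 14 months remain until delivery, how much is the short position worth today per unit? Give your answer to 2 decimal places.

2891.07

Current fair forward for the remaining 14 months: F = S·e^((r − q)·T), (r − q) = 0.0260 − 0.0281 = -0.0021
F = 32003.0 · e^(-0.0021 × 14/12) = 32003.0 × 0.99755300 = 31924.6887
Value of long forward = (F − K)·e^(−rT) = (31924.6887 − 34904.8) · e^(−0.0260·14/12)
= -2980.1113 × 0.97012211 = -2891.07
Short position value = −(long value) = 2891.07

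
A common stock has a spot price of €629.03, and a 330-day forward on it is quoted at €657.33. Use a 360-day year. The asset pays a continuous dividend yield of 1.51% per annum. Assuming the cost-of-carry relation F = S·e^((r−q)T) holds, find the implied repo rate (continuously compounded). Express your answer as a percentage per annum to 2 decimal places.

From F = S·e^((r−q)T): (r − q) = ln(F/S)/T
ln(657.33/629.03) = ln(1.044990) = 0.044007
(r − q) = 0.044007 / (330/360) = 0.048008
r = ln(F/S)/T + q = 0.048008 + 0.0151 = 0.063108
r = 6.31%

6.31%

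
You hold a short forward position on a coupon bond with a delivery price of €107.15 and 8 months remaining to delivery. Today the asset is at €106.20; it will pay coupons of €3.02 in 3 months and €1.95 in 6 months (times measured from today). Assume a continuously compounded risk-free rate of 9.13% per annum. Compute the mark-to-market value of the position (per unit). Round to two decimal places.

-€0.56

PV(remaining coupons) I = 3.02·e^(−0.0913·3/12) + 1.95·e^(−0.0913·6/12) = 4.8148
Current forward F = (S − I)·e^(rT) = (106.20 − 4.8148)·e^(0.0913·8/12) = 101.3852 × 1.062757 = 107.7478
Value (long) = (F − K)·e^(−rT) = (107.7478 − 107.15) × 0.940949 = 0.5625
Short position value = −(long value) = -€0.56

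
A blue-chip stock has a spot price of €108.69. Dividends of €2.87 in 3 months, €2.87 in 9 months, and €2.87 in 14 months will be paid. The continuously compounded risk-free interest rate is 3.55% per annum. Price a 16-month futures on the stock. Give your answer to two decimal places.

€105.16

PV(dividends) I = 2.87·e^(−0.0355·3/12) + 2.87·e^(−0.0355·9/12) + 2.87·e^(−0.0355·14/12)
I = 2.8446 + 2.7946 + 2.7536 = 8.3928
F = (S − I)·e^(rT) = (108.69 − 8.3928) · e^(0.0355·16/12)
= 100.2972 · e^0.047333 = 100.2972 × 1.048471 = €105.16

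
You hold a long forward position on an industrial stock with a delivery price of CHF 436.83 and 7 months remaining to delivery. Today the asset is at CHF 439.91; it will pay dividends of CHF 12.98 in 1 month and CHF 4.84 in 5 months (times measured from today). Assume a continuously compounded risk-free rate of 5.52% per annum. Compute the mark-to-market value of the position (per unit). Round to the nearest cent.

PV(remaining dividends) I = 12.98·e^(−0.0552·1/12) + 4.84·e^(−0.0552·5/12) = 17.6504
Current forward F = (S − I)·e^(rT) = (439.91 − 17.6504)·e^(0.0552·7/12) = 422.2596 × 1.032724 = 436.0776
Value (long) = (F − K)·e^(−rT) = (436.0776 − 436.83) × 0.968313 = -0.7286
Value = -CHF 0.73

-CHF 0.73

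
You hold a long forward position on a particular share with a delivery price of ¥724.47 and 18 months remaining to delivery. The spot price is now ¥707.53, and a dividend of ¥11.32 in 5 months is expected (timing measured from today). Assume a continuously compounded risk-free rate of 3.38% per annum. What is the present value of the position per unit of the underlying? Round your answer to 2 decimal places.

PV(remaining dividends) I = 11.32·e^(−0.0338·5/12) = 11.1617
Current forward F = (S − I)·e^(rT) = (707.53 − 11.1617)·e^(0.0338·18/12) = 696.3683 × 1.052007 = 732.5843
Value (long) = (F − K)·e^(−rT) = (732.5843 − 724.47) × 0.950564 = 7.7132
Value = ¥7.71

¥7.71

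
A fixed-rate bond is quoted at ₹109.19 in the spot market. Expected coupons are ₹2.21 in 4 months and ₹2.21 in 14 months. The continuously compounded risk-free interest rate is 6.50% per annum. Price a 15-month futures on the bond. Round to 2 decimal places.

₹113.86

PV(coupons) I = 2.21·e^(−0.0650·4/12) + 2.21·e^(−0.0650·14/12)
I = 2.1626 + 2.0486 = 4.2112
F = (S − I)·e^(rT) = (109.19 − 4.2112) · e^(0.0650·15/12)
= 104.9788 · e^0.081250 = 104.9788 × 1.084642 = ₹113.86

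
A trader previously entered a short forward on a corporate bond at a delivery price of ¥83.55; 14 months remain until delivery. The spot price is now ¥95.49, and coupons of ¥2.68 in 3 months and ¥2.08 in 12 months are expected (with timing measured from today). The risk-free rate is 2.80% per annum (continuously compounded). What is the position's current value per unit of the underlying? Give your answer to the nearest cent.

PV(remaining coupons) I = 2.68·e^(−0.0280·3/12) + 2.08·e^(−0.0280·12/12) = 4.6839
Current forward F = (S − I)·e^(rT) = (95.49 − 4.6839)·e^(0.0280·14/12) = 90.8061 × 1.033206 = 93.8214
Value (long) = (F − K)·e^(−rT) = (93.8214 − 83.55) × 0.967861 = 9.9413
Short position value = −(long value) = -¥9.94

-¥9.94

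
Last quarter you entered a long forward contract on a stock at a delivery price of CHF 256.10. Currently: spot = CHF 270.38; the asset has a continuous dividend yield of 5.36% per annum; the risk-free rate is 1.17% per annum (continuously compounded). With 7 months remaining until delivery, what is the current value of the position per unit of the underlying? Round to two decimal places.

Current fair forward for the remaining 7 months: F = S·e^((r − q)·T), (r − q) = 0.0117 − 0.0536 = -0.0419
F = 270.38 · e^(-0.0419 × 7/12) = 270.38 × 0.975855 = 263.8517
Value of long forward = (F − K)·e^(−rT) = (263.8517 − 256.10) · e^(−0.0117·7/12)
= 7.7517 × 0.993198 = 7.70

CHF 7.70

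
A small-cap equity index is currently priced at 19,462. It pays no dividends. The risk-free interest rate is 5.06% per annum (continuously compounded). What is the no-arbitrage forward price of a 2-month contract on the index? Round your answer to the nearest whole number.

19,627

F = S·e^(rT) = 19462 · e^(0.0506 × 2/12)
= 19462 · e^0.008433 = 19462 × 1.008469
F = 19,627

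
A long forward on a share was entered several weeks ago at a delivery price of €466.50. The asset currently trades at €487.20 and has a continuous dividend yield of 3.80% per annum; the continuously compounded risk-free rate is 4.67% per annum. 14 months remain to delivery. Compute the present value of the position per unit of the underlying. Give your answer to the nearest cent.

Current fair forward for the remaining 14 months: F = S·e^((r − q)·T), (r − q) = 0.0467 − 0.0380 = 0.0087
F = 487.20 · e^(0.0087 × 14/12) = 487.20 × 1.010202 = 492.1704
Value of long forward = (F − K)·e^(−rT) = (492.1704 − 466.50) · e^(−0.0467·14/12)
= 25.6704 × 0.946974 = 24.31

€24.31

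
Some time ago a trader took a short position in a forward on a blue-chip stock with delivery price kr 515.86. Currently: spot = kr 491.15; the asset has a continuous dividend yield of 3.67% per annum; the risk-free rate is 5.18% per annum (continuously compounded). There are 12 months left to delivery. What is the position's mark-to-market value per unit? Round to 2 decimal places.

Current fair forward for the remaining 12 months: F = S·e^((r − q)·T), (r − q) = 0.0518 − 0.0367 = 0.0151
F = 491.15 · e^(0.0151 × 12/12) = 491.15 × 1.015215 = 498.6228
Value of long forward = (F − K)·e^(−rT) = (498.6228 − 515.86) · e^(−0.0518·12/12)
= -17.2372 × 0.949519 = -16.37
Short position value = −(long value) = kr 16.37

kr 16.37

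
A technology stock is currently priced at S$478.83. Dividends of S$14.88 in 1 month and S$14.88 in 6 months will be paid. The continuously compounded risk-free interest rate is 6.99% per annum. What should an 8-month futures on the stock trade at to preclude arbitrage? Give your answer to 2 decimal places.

PV(dividends) I = 14.88·e^(−0.0699·1/12) + 14.88·e^(−0.0699·6/12)
I = 14.7936 + 14.3689 = 29.1625
F = (S − I)·e^(rT) = (478.83 − 29.1625) · e^(0.0699·8/12)
= 449.6675 · e^0.046600 = 449.6675 × 1.047703 = S$471.12

S$471.12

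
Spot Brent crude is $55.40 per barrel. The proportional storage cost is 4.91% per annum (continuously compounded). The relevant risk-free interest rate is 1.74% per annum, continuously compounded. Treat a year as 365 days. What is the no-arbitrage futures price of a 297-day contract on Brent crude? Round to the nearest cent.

$58.48 per barrel

Net carry = r + u − y = 0.0174 + 0.0491 − 0.0000 = 0.0665
F = S·e^((r+u−y)T) = 55.40 · e^(0.0665 × 297/365) = 55.40 · e^0.054111
= 55.40 × 1.055602 = $58.48 per barrel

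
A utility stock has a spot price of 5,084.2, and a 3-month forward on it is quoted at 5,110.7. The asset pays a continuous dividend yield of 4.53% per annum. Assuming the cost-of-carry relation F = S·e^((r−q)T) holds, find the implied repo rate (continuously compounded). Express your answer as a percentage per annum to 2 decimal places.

6.61%

From F = S·e^((r−q)T): (r − q) = ln(F/S)/T
ln(5110.7/5084.2) = ln(1.005212) = 0.005198
(r − q) = 0.005198 / (3/12) = 0.020792
r = ln(F/S)/T + q = 0.020792 + 0.0453 = 0.066092
r = 6.61%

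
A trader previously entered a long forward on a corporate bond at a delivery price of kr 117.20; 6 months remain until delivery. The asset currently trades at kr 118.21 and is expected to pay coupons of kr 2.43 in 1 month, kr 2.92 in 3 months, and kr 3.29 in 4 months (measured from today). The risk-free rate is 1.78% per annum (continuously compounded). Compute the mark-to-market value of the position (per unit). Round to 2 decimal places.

PV(remaining coupons) I = 2.43·e^(−0.0178·1/12) + 2.92·e^(−0.0178·3/12) + 3.29·e^(−0.0178·4/12) = 8.6040
Current forward F = (S − I)·e^(rT) = (118.21 − 8.6040)·e^(0.0178·6/12) = 109.6060 × 1.008940 = 110.5859
Value (long) = (F − K)·e^(−rT) = (110.5859 − 117.20) × 0.991139 = -6.5555
Value = -kr 6.56

-kr 6.56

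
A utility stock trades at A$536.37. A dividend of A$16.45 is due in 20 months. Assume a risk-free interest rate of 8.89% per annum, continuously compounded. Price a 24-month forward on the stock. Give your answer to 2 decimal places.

A$623.80

PV(dividends) I = 16.45·e^(−0.0889·20/12)
I = 14.1846
F = (S − I)·e^(rT) = (536.37 − 14.1846) · e^(0.0889·24/12)
= 522.1854 · e^0.177800 = 522.1854 × 1.194586 = A$623.80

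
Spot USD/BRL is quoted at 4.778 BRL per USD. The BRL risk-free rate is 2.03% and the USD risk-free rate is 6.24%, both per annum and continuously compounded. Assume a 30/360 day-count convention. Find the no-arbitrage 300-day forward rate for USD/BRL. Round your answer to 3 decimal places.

F = S·e^((r_BRL − r_USD)T) = 4.778 · e^((0.0203 − 0.0624) × 300/360)
= 4.778 · e^-0.035083 = 4.778 × 0.965525
F = 4.613 BRL per USD

4.613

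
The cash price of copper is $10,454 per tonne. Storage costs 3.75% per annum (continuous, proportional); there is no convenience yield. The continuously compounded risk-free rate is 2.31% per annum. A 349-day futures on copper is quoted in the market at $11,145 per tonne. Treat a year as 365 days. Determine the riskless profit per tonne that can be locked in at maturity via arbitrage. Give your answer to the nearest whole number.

Fair futures: F* = S·e^(carry·T), with carry = (r + u) = 0.0231 + 0.0375 = 0.0606
F* = 10454 · e^(0.0606 × 349/365) = 10454 · e^0.057944 = 10454 × 1.059656 = $11077.6438
Market $11145 > fair $11077.6438: forward overpriced → cash-and-carry (buy spot, short the forward).
At maturity, profit = |F_mkt − F*| = |11145 − 11077.6438| = $67 per tonne

$67 per tonne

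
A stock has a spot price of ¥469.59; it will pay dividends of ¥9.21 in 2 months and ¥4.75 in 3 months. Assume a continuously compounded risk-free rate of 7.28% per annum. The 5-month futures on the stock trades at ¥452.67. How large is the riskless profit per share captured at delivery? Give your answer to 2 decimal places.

¥17.20 per share

PV(dividends) I = 9.21·e^(−0.0728·2/12) + 4.75·e^(−0.0728·3/12) = 13.7633
Fair futures F* = (S − I)·e^(rT) = (469.59 − 13.7633)·e^0.030333 = 455.8267 × 1.030798 = 469.8653
Market ¥452.67 < fair 469.8653: forward underpriced → reverse cash-and-carry (short the stock, invest proceeds at r, pay the dividends, go long the forward).
Profit at T = |F_mkt − F*| = |452.67 − 469.8653| = ¥17.20 per share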